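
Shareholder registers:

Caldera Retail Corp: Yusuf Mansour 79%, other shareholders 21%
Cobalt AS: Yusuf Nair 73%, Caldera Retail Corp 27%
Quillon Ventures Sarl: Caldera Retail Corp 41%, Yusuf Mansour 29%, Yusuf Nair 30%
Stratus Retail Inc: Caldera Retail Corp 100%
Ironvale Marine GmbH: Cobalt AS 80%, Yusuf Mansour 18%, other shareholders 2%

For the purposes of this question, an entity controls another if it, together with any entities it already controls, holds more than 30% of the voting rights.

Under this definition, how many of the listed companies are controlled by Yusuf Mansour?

Yusuf Mansour holds 79% of Caldera, so Yusuf Mansour controls Caldera.
Caldera and Yusuf Mansour together hold 41% + 29% = 70% of Quillon, so Yusuf Mansour controls Quillon.
Caldera holds 100% of Stratus, so Yusuf Mansour controls Stratus.
No other company's threshold is met.
Yusuf Mansour controls 3 companies.

3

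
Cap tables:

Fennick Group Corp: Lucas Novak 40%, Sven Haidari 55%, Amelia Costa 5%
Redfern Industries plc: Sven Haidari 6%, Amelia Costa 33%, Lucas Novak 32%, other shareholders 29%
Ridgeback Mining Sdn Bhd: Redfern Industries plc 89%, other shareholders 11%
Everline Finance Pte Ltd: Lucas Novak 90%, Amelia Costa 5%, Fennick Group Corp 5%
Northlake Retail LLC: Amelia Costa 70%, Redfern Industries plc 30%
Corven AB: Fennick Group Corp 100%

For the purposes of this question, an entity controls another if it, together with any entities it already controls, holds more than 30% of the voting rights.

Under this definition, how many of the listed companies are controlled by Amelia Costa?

Amelia holds 33% of Redfern, so Amelia controls Redfern.
Redfern holds 89% of Ridgeback, so Amelia controls Ridgeback.
Amelia and Redfern together hold 70% + 30% = 100% of Northlake, so Amelia controls Northlake.
No other company's threshold is met.
Amelia controls 3 companies.

3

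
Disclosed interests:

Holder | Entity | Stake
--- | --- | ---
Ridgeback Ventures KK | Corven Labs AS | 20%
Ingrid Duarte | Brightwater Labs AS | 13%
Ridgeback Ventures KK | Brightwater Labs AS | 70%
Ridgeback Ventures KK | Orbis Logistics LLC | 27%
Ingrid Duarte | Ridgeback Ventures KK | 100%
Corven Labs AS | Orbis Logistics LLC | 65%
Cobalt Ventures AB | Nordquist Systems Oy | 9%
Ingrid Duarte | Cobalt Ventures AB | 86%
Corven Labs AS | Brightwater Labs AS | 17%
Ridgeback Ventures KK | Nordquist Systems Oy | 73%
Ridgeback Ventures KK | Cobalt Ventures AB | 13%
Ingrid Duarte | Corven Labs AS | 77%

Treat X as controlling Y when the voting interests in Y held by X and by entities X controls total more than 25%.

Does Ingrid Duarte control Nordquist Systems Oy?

Yes

Ingrid holds 100% of Ridgeback, so Ingrid controls Ridgeback.
Ridgeback and Ingrid together hold 13% + 86% = 99% of Cobalt, so Ingrid controls Cobalt.
Cobalt and Ridgeback together hold 9% + 73% = 82% of Nordquist, so Ingrid controls Nordquist.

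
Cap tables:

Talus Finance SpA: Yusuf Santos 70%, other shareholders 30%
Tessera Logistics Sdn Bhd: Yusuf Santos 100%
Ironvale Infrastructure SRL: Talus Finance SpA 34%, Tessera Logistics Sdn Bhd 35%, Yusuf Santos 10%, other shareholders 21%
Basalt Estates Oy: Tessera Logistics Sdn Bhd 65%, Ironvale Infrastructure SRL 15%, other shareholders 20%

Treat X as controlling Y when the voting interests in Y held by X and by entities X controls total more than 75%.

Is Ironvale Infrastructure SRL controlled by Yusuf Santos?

No

Yusuf holds 100% of Tessera, so Yusuf controls Tessera.
In Ironvale, Yusuf's side holds only 35% + 10% = 45%, not > 75%.
So Yusuf does not control Ironvale.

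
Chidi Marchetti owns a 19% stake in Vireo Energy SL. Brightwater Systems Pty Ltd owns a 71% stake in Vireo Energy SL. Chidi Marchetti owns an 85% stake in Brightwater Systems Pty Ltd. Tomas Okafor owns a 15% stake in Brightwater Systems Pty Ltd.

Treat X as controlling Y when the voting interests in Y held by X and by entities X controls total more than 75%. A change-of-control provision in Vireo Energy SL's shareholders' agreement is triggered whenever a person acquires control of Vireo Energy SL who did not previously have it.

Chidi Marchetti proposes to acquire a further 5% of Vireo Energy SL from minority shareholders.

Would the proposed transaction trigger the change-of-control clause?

The purchase changes only Chidi's holdings, so Chidi is the only person who could newly come to control Vireo.
Chidi holds 85% of Brightwater, so Chidi controls Brightwater.
Brightwater and Chidi together hold 71% + 19% = 90% of Vireo, so Chidi controls Vireo.
So Chidi already controls Vireo before the transaction.
After the purchase, Chidi's direct stake in Vireo rises to 19% + 5% = 24%.
Chidi controlled Vireo already, so this is not a new person acquiring control; every other person's position is unchanged or reduced.
No new person acquires control, so the clause is not triggered.

No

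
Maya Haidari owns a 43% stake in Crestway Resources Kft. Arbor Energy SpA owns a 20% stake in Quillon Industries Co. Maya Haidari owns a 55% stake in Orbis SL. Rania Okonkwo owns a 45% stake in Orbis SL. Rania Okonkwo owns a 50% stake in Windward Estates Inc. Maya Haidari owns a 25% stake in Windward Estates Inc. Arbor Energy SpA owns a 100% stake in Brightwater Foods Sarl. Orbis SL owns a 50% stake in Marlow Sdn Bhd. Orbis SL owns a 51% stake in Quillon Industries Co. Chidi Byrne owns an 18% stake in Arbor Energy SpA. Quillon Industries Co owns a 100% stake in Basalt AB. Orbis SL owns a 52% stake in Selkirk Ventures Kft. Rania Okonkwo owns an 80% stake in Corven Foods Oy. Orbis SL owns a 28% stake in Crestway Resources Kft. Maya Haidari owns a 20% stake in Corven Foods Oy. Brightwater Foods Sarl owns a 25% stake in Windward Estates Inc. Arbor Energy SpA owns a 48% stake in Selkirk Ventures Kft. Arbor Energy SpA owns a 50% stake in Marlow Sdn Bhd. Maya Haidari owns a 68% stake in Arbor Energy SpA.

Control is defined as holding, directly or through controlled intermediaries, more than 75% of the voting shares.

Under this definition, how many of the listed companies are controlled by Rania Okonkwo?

1

Rania holds 80% of Corven, so Rania controls Corven.
No other company's threshold is met.
Rania controls 1 company.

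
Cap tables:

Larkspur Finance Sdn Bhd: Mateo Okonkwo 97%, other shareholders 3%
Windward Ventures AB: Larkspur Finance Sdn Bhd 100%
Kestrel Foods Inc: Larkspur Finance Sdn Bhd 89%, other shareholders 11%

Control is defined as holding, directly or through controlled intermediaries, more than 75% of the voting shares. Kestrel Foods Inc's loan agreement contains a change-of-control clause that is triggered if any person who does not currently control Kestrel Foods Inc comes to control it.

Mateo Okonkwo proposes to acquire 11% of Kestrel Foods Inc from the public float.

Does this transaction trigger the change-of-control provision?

No

The purchase changes only Mateo's holdings, so Mateo is the only person who could newly come to control Kestrel.
Mateo holds 97% of Larkspur, so Mateo controls Larkspur.
Larkspur holds 89% of Kestrel, so Mateo controls Kestrel.
So Mateo already controls Kestrel before the transaction.
After the purchase, Mateo holds 11% of Kestrel directly.
Mateo controlled Kestrel already, so this is not a new person acquiring control; every other person's position is unchanged or reduced.
No new person acquires control, so the clause is not triggered.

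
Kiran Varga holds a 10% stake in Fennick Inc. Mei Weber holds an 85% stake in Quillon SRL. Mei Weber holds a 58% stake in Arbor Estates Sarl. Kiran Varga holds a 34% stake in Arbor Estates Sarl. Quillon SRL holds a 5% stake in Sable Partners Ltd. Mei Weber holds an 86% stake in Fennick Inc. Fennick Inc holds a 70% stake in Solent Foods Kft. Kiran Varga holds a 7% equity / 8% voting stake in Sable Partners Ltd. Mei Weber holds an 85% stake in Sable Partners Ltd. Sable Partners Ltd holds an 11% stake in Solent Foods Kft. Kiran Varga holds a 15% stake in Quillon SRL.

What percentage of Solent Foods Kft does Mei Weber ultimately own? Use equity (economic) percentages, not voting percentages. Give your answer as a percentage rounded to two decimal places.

70.02%

Mei reaches Solent along 3 paths.
Via Sable: 85% × 11% = 9.35%.
Via Quillon → Sable: 85% × 5% × 11% = 0.4675%.
Via Fennick: 86% × 70% = 60.2%.
Total: 9.35% + 0.4675% + 60.2% = 70.0175%.
Rounded: 70.02%.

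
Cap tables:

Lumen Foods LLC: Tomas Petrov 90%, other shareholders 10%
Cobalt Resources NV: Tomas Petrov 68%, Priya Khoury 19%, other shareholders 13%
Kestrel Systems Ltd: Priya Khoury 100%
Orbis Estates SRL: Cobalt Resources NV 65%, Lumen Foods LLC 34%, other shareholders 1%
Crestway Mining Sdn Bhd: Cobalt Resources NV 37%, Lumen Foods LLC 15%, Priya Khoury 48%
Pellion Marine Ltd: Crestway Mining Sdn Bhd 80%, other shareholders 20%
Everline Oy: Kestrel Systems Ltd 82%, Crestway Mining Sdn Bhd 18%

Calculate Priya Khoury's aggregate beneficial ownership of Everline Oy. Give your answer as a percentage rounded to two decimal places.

91.91%

Priya reaches Everline along 3 paths.
Via Kestrel: 100% × 82% = 82%.
Via Cobalt → Crestway: 19% × 37% × 18% = 1.2654%.
Via Crestway: 48% × 18% = 8.64%.
Total: 82% + 1.2654% + 8.64% = 91.9054%.
Rounded: 91.91%.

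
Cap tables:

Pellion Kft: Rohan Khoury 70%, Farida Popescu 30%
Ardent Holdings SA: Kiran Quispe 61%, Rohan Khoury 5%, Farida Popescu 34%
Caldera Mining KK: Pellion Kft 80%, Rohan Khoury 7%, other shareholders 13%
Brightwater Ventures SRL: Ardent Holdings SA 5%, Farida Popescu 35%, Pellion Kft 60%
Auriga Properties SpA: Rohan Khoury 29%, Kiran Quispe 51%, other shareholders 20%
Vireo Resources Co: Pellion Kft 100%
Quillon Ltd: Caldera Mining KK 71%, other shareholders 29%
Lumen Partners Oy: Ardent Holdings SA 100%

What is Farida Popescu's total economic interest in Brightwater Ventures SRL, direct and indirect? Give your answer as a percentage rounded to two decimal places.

54.70%

Farida reaches Brightwater along 3 paths.
Via Ardent: 34% × 5% = 1.7%.
Direct stake: 35% = 35%.
Via Pellion: 30% × 60% = 18%.
Total: 1.7% + 35% + 18% = 54.7%.
Rounded: 54.70%.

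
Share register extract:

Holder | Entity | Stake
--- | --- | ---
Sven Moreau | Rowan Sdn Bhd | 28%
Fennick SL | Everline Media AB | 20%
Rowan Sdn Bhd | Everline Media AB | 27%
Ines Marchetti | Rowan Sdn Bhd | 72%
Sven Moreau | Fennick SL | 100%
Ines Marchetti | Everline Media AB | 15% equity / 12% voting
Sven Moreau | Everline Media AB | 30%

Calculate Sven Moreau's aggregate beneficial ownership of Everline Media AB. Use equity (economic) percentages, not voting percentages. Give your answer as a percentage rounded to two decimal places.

57.56%

Sven reaches Everline along 3 paths.
Direct stake: 30% = 30%.
Via Rowan: 28% × 27% = 7.56%.
Via Fennick: 100% × 20% = 20%.
Total: 30% + 7.56% + 20% = 57.56%.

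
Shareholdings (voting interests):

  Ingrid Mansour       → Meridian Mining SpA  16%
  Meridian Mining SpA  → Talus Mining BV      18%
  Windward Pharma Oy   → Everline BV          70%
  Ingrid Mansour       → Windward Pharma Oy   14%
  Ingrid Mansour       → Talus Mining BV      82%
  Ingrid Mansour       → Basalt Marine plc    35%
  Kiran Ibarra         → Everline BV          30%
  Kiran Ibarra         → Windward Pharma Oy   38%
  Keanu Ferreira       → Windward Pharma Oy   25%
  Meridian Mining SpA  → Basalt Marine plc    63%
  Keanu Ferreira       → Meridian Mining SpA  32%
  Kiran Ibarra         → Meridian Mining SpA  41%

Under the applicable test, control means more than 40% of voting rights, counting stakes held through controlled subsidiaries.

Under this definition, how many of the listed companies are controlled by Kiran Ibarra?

Kiran holds 41% of Meridian, so Kiran controls Meridian.
Meridian holds 63% of Basalt, so Kiran controls Basalt.
No other company's threshold is met.
Kiran controls 2 companies.

2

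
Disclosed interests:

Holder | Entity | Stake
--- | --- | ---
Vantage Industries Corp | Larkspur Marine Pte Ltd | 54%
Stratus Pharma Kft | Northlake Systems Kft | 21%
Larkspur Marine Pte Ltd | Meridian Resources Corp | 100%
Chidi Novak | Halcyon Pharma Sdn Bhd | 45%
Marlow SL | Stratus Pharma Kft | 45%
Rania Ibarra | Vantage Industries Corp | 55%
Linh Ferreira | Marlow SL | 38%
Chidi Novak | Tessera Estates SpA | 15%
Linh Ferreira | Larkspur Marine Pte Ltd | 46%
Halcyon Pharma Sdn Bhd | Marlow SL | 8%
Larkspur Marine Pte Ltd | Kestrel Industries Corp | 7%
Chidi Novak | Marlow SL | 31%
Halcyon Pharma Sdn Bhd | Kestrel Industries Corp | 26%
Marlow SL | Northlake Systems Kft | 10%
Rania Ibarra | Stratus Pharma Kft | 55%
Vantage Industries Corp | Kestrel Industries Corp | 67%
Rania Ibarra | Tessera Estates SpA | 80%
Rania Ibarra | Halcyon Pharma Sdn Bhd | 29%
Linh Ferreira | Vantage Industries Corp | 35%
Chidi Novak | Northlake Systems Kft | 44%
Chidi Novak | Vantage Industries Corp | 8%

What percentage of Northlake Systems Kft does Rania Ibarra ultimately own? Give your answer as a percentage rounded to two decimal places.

12.00%

Rania reaches Northlake along 3 paths.
Via Halcyon → Marlow → Stratus: 29% × 8% × 45% × 21% = 0.21924%.
Via Stratus: 55% × 21% = 11.55%.
Via Halcyon → Marlow: 29% × 8% × 10% = 0.232%.
Total: 0.21924% + 11.55% + 0.232% = 12.00124%.
Rounded: 12.00%.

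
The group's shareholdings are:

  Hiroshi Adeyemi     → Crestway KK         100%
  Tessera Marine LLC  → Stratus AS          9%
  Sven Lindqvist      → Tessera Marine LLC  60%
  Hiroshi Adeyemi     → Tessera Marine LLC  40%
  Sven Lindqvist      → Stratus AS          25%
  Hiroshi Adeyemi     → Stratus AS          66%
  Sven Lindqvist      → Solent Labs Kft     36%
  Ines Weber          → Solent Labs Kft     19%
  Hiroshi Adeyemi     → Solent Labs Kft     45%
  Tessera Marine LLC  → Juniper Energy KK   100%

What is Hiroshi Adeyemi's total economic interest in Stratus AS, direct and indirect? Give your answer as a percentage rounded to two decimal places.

Hiroshi reaches Stratus along 2 paths.
Direct stake: 66% = 66%.
Via Tessera: 40% × 9% = 3.6%.
Total: 66% + 3.6% = 69.6%.
Rounded: 69.60%.

69.60%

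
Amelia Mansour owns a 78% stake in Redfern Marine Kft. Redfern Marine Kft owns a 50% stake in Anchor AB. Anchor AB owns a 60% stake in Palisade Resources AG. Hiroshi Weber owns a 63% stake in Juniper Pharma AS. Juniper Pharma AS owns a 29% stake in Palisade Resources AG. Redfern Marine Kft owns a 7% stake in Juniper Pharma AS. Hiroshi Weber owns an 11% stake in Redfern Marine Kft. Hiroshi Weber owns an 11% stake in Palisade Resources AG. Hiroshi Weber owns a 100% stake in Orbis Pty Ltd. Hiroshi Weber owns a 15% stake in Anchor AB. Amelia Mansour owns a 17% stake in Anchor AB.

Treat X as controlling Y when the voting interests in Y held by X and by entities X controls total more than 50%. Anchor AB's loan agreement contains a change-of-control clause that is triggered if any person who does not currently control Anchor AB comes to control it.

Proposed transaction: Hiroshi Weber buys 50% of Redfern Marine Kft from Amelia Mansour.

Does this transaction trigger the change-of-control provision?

Yes

The purchase adds only to Hiroshi's holdings (Amelia's stake shrinks), so Hiroshi is the only person who could newly come to control Anchor.
Hiroshi holds 63% of Juniper, so Hiroshi controls Juniper.
Hiroshi holds 100% of Orbis, so Hiroshi controls Orbis.
In Anchor, Hiroshi's side holds only 15%, not > 50%.
So before the transaction, Hiroshi does not control Anchor.
After the purchase, Hiroshi's direct stake in Redfern rises to 11% + 50% = 61%, and Amelia's stake falls to 28%.
Hiroshi holds 61% of Redfern, so Hiroshi controls Redfern.
Hiroshi and Redfern together hold 15% + 50% = 65% of Anchor, so Hiroshi controls Anchor.
Hiroshi did not control Anchor before and does after, so the clause is triggered.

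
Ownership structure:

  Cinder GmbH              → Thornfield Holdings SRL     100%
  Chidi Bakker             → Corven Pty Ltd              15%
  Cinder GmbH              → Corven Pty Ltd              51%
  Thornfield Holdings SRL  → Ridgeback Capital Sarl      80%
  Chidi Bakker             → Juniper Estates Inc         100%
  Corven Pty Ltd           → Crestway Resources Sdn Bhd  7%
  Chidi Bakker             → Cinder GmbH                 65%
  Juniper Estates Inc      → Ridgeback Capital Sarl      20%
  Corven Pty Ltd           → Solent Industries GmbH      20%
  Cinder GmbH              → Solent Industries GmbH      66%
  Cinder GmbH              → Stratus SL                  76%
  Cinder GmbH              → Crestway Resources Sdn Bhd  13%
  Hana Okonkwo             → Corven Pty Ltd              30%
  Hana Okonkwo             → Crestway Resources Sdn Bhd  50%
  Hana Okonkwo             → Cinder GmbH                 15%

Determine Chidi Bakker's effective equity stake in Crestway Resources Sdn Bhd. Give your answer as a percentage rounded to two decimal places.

Chidi reaches Crestway along 3 paths.
Via Cinder → Corven: 65% × 51% × 7% = 2.3205%.
Via Corven: 15% × 7% = 1.05%.
Via Cinder: 65% × 13% = 8.45%.
Total: 2.3205% + 1.05% + 8.45% = 11.8205%.
Rounded: 11.82%.

11.82%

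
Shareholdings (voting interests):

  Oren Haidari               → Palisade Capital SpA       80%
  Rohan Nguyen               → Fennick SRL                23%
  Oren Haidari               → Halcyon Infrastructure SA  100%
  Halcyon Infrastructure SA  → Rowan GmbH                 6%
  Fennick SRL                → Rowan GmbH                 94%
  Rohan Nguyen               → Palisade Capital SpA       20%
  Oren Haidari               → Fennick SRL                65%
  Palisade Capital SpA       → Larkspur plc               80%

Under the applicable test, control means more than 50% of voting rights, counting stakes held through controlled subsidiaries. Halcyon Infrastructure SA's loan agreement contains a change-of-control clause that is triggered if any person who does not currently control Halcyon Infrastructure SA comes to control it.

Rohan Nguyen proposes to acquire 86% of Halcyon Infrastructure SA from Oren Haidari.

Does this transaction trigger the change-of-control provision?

The purchase adds only to Rohan's holdings (Oren's stake shrinks), so Rohan is the only person who could newly come to control Halcyon.
Rohan's largest direct stake is 23% in Fennick, which does not meet the threshold, so Rohan controls no company.
Neither Rohan nor any entity Rohan controls holds any voting interest in Halcyon.
So before the transaction, Rohan does not control Halcyon.
After the purchase, Rohan holds 86% of Halcyon directly, and Oren's stake falls to 14%.
Rohan holds 86% of Halcyon, so Rohan controls Halcyon.
Rohan did not control Halcyon before and does after, so the clause is triggered.

Yes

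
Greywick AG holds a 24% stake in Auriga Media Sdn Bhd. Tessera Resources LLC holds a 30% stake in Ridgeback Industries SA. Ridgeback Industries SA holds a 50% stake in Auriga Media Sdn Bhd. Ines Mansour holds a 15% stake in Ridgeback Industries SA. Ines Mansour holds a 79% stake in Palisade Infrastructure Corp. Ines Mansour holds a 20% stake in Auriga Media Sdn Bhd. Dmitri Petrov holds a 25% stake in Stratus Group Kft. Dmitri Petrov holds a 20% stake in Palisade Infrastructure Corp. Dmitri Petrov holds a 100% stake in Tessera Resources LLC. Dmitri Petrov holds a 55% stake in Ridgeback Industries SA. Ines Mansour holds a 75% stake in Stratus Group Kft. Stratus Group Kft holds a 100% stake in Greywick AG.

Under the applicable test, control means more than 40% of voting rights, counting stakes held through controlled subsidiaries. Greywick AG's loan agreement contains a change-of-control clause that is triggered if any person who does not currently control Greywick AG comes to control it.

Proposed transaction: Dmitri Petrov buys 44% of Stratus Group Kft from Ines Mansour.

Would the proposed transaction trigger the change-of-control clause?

The purchase adds only to Dmitri's holdings (Ines's stake shrinks), so Dmitri is the only person who could newly come to control Greywick.
Dmitri holds 100% of Tessera, so Dmitri controls Tessera.
Tessera and Dmitri together hold 30% + 55% = 85% of Ridgeback, so Dmitri controls Ridgeback.
Ridgeback holds 50% of Auriga, so Dmitri controls Auriga.
Neither Dmitri nor any entity Dmitri controls holds any voting interest in Greywick.
So before the transaction, Dmitri does not control Greywick.
After the purchase, Dmitri's direct stake in Stratus rises to 25% + 44% = 69%, and Ines's stake falls to 31%.
Dmitri holds 69% of Stratus, so Dmitri controls Stratus.
Stratus holds 100% of Greywick, so Dmitri controls Greywick.
Dmitri did not control Greywick before and does after, so the clause is triggered.

Yes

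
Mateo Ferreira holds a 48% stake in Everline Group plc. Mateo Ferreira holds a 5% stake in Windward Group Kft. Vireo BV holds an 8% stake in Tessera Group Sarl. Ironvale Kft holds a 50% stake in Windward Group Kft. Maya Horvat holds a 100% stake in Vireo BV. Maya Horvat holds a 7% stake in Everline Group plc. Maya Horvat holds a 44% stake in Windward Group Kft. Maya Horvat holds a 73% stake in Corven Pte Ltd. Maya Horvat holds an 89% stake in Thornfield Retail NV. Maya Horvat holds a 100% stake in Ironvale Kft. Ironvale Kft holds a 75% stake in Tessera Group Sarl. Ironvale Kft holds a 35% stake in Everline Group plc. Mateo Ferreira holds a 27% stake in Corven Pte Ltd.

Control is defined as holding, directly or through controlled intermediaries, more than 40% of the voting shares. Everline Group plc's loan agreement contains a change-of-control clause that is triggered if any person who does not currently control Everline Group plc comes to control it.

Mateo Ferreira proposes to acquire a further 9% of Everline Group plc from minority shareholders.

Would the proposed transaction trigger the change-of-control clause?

No

The purchase changes only Mateo's holdings, so Mateo is the only person who could newly come to control Everline.
Mateo holds 48% of Everline, so Mateo controls Everline.
So Mateo already controls Everline before the transaction.
After the purchase, Mateo's direct stake in Everline rises to 48% + 9% = 57%.
Mateo controlled Everline already, so this is not a new person acquiring control; every other person's position is unchanged or reduced.
No new person acquires control, so the clause is not triggered.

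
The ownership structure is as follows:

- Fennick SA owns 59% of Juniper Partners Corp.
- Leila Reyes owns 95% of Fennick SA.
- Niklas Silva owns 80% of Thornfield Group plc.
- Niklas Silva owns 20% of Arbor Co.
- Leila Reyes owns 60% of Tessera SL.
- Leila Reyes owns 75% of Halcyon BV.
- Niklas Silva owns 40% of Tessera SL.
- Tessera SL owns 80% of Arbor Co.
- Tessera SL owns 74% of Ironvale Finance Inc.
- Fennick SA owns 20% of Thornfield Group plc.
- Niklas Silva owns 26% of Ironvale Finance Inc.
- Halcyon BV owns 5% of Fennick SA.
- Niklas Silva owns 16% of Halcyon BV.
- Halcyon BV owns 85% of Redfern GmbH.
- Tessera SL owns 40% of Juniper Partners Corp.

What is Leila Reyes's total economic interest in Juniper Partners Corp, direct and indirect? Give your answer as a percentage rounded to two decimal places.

Leila reaches Juniper along 3 paths.
Via Tessera: 60% × 40% = 24%.
Via Fennick: 95% × 59% = 56.05%.
Via Halcyon → Fennick: 75% × 5% × 59% = 2.2125%.
Total: 24% + 56.05% + 2.2125% = 82.2625%.
Rounded: 82.26%.

82.26%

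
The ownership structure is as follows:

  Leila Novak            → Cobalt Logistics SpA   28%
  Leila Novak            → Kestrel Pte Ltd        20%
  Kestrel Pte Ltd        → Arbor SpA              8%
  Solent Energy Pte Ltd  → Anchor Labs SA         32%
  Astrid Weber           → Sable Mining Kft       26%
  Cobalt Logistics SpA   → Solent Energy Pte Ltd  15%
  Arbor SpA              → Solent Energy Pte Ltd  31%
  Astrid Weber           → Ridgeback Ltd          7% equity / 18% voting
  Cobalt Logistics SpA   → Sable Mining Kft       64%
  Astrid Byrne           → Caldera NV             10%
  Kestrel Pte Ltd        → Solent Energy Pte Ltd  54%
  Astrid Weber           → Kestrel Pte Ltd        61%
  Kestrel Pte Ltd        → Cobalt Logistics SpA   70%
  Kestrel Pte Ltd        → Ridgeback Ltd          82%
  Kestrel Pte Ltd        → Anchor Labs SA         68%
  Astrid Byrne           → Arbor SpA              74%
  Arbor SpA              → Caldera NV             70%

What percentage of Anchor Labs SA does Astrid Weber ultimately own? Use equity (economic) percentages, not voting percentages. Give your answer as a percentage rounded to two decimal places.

Astrid Weber reaches Anchor along 4 paths.
Via Kestrel: 61% × 68% = 41.48%.
Via Kestrel → Solent: 61% × 54% × 32% = 10.5408%.
Via Kestrel → Arbor → Solent: 61% × 8% × 31% × 32% = 0.484096%.
Via Kestrel → Cobalt → Solent: 61% × 70% × 15% × 32% = 2.0496%.
Total: 41.48% + 10.5408% + 0.484096% + 2.0496% = 54.554496%.
Rounded: 54.55%.

54.55%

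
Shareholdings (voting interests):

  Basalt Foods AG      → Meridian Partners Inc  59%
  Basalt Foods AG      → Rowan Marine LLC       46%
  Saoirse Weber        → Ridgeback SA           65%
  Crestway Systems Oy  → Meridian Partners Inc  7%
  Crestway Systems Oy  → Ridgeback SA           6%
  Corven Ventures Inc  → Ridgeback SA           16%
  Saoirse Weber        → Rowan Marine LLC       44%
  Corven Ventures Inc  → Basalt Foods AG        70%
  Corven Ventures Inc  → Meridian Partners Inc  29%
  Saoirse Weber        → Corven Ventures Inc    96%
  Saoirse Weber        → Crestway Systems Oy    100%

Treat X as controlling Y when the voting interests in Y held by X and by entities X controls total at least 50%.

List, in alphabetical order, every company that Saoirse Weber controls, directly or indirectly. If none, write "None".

Saoirse holds 100% of Crestway, so Saoirse controls Crestway.
Saoirse holds 96% of Corven, so Saoirse controls Corven.
Crestway and Saoirse and Corven together hold 6% + 65% + 16% = 87% of Ridgeback, so Saoirse controls Ridgeback.
Corven holds 70% of Basalt, so Saoirse controls Basalt.
Basalt and Saoirse together hold 46% + 44% = 90% of Rowan, so Saoirse controls Rowan.
Corven and Basalt and Crestway together hold 29% + 59% + 7% = 95% of Meridian, so Saoirse controls Meridian.

Basalt Foods AG, Corven Ventures Inc, Crestway Systems Oy, Meridian Partners Inc, Ridgeback SA, Rowan Marine LLC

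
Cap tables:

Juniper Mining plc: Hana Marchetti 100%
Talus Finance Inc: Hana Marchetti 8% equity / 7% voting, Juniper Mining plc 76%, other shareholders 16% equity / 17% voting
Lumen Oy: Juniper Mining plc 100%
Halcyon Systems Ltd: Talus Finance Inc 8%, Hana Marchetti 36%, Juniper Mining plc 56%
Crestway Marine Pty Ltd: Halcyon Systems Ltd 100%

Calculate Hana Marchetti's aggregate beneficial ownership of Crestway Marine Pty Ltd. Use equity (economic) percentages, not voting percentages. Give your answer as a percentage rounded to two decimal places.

98.72%

Hana reaches Crestway along 4 paths.
Via Talus → Halcyon: 8% × 8% × 100% = 0.64%.
Via Juniper → Talus → Halcyon: 100% × 76% × 8% × 100% = 6.08%.
Via Halcyon: 36% × 100% = 36%.
Via Juniper → Halcyon: 100% × 56% × 100% = 56%.
Total: 0.64% + 6.08% + 36% + 56% = 98.72%.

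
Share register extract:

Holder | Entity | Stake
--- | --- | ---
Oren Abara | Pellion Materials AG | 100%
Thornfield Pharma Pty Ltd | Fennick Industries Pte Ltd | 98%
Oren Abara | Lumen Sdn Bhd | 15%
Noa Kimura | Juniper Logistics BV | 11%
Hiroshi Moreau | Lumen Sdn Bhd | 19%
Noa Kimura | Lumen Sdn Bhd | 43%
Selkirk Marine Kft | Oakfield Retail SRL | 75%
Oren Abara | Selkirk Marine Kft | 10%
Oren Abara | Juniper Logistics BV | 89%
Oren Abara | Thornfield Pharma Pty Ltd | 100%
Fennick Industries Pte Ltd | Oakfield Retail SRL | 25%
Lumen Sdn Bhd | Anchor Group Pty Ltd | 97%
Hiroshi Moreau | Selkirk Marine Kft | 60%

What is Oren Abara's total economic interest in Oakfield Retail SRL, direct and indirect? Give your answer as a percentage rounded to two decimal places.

32.00%

Oren reaches Oakfield along 2 paths.
Via Selkirk: 10% × 75% = 7.5%.
Via Thornfield → Fennick: 100% × 98% × 25% = 24.5%.
Total: 7.5% + 24.5% = 32%.
Rounded: 32.00%.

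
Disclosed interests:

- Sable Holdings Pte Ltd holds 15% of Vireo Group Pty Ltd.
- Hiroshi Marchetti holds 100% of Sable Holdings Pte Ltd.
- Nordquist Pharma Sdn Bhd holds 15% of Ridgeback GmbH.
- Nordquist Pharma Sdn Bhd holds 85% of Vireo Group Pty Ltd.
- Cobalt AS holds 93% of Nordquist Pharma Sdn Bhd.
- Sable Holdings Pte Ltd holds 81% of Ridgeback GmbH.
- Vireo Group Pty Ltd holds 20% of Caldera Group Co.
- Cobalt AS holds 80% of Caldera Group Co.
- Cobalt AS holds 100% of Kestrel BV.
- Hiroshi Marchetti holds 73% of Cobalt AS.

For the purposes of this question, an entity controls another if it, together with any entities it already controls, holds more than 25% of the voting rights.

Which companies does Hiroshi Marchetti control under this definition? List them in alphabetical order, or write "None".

Caldera Group Co, Cobalt AS, Kestrel BV, Nordquist Pharma Sdn Bhd, Ridgeback GmbH, Sable Holdings Pte Ltd, Vireo Group Pty Ltd

Hiroshi holds 73% of Cobalt, so Hiroshi controls Cobalt.
Hiroshi holds 100% of Sable, so Hiroshi controls Sable.
Cobalt holds 100% of Kestrel, so Hiroshi controls Kestrel.
Cobalt holds 93% of Nordquist, so Hiroshi controls Nordquist.
Nordquist and Sable together hold 15% + 81% = 96% of Ridgeback, so Hiroshi controls Ridgeback.
Sable and Nordquist together hold 15% + 85% = 100% of Vireo, so Hiroshi controls Vireo.
Cobalt and Vireo together hold 80% + 20% = 100% of Caldera, so Hiroshi controls Caldera.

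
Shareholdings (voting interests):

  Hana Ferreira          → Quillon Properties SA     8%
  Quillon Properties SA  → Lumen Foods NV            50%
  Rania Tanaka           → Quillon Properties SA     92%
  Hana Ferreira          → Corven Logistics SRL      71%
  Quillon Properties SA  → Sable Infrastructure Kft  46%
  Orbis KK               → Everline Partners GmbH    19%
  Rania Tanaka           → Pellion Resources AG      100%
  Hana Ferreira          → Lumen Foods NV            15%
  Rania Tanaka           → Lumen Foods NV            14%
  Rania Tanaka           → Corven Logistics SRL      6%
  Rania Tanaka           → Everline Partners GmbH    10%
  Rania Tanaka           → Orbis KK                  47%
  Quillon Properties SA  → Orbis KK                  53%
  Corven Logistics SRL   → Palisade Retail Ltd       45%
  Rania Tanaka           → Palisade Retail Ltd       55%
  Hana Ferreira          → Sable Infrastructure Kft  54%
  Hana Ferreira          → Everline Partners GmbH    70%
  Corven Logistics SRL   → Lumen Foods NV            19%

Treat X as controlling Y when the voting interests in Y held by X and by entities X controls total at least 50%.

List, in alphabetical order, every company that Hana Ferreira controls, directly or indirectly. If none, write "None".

Corven Logistics SRL, Everline Partners GmbH, Sable Infrastructure Kft

Hana holds 71% of Corven, so Hana controls Corven.
Hana holds 54% of Sable, so Hana controls Sable.
Hana holds 70% of Everline, so Hana controls Everline.
No other company's threshold is met.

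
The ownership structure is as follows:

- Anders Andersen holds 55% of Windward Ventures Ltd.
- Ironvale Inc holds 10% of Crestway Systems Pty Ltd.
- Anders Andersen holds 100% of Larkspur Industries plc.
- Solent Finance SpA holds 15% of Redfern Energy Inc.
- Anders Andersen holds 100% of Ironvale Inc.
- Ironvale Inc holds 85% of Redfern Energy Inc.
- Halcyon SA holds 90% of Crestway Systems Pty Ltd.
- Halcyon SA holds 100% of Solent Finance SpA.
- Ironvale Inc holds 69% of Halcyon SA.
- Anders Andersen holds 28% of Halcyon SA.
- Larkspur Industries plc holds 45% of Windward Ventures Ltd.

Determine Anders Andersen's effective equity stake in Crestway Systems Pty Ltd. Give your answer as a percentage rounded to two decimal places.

Anders reaches Crestway along 3 paths.
Via Ironvale: 100% × 10% = 10%.
Via Ironvale → Halcyon: 100% × 69% × 90% = 62.1%.
Via Halcyon: 28% × 90% = 25.2%.
Total: 10% + 62.1% + 25.2% = 97.3%.
Rounded: 97.30%.

97.30%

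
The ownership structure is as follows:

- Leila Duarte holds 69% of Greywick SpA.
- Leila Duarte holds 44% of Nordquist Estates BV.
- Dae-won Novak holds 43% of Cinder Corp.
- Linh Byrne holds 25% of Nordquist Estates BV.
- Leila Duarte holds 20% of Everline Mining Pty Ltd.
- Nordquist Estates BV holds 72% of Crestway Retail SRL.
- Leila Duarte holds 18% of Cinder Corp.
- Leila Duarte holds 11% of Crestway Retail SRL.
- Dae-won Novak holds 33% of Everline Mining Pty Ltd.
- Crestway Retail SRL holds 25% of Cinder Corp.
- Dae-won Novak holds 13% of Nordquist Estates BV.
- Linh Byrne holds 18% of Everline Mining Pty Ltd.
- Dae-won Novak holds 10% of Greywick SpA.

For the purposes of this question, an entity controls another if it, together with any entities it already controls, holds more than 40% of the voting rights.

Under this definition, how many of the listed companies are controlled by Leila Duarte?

4

Leila holds 44% of Nordquist, so Leila controls Nordquist.
Leila and Nordquist together hold 11% + 72% = 83% of Crestway, so Leila controls Crestway.
Leila and Crestway together hold 18% + 25% = 43% of Cinder, so Leila controls Cinder.
Leila holds 69% of Greywick, so Leila controls Greywick.
No other company's threshold is met.
Leila controls 4 companies.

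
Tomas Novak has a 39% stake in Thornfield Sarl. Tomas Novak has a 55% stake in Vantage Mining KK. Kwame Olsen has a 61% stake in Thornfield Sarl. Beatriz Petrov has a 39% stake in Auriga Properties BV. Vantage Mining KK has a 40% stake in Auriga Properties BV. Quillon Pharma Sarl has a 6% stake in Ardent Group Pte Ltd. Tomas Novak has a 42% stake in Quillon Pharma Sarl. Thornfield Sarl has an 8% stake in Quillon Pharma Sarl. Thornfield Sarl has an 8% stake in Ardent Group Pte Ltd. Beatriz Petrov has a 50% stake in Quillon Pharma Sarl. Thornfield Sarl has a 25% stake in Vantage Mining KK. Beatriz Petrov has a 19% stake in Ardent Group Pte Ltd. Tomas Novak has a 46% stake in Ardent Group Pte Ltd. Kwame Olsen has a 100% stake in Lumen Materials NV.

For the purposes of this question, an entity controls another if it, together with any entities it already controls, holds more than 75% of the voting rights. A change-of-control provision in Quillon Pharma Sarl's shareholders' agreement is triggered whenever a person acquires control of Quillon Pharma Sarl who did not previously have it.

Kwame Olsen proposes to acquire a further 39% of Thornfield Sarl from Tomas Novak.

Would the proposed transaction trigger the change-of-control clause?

The purchase adds only to Kwame's holdings (Tomas's stake shrinks), so Kwame is the only person who could newly come to control Quillon.
Kwame holds 100% of Lumen, so Kwame controls Lumen.
Neither Kwame nor any entity Kwame controls holds any voting interest in Quillon.
So before the transaction, Kwame does not control Quillon.
After the purchase, Kwame's direct stake in Thornfield rises to 61% + 39% = 100%, and Tomas's stake falls to 0%.
Kwame holds 100% of Thornfield, so Kwame controls Thornfield.
After the transaction, Kwame's side holds 8% of Quillon, not > 75%, so Kwame still does not control Quillon.
No new person acquires control, so the clause is not triggered.

No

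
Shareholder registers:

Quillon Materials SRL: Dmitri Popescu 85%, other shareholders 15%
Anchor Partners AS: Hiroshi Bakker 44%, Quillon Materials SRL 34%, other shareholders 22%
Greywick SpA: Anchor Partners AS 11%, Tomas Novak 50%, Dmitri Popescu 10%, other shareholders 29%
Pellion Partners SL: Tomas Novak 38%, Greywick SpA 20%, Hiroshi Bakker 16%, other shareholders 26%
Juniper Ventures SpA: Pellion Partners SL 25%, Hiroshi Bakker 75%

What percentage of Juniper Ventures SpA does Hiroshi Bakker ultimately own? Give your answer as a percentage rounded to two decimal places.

79.24%

Hiroshi reaches Juniper along 3 paths.
Via Anchor → Greywick → Pellion: 44% × 11% × 20% × 25% = 0.242%.
Via Pellion: 16% × 25% = 4%.
Direct stake: 75% = 75%.
Total: 0.242% + 4% + 75% = 79.242%.
Rounded: 79.24%.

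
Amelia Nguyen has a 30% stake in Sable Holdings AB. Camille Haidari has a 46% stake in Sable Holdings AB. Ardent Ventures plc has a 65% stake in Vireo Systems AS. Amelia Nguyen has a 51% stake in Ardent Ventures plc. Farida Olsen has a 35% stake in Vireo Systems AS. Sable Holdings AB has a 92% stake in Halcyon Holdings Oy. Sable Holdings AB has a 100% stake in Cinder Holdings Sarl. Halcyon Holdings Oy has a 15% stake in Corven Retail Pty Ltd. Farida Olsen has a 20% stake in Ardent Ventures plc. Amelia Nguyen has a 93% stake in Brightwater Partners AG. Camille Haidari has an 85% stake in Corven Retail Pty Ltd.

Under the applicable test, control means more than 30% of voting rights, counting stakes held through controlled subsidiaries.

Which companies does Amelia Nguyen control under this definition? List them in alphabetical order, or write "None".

Ardent Ventures plc, Brightwater Partners AG, Vireo Systems AS

Amelia holds 51% of Ardent, so Amelia controls Ardent.
Ardent holds 65% of Vireo, so Amelia controls Vireo.
Amelia holds 93% of Brightwater, so Amelia controls Brightwater.
No other company's threshold is met.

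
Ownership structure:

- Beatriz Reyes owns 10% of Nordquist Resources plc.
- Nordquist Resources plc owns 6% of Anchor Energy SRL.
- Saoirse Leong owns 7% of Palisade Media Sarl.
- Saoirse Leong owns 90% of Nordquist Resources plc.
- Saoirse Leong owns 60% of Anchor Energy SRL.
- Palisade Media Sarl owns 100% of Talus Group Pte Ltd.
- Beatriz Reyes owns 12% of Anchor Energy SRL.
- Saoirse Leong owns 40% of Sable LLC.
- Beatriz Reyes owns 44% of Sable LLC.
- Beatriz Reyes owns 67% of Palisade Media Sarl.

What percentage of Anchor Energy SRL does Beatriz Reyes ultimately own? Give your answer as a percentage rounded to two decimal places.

12.60%

Beatriz reaches Anchor along 2 paths.
Via Nordquist: 10% × 6% = 0.6%.
Direct stake: 12% = 12%.
Total: 0.6% + 12% = 12.6%.
Rounded: 12.60%.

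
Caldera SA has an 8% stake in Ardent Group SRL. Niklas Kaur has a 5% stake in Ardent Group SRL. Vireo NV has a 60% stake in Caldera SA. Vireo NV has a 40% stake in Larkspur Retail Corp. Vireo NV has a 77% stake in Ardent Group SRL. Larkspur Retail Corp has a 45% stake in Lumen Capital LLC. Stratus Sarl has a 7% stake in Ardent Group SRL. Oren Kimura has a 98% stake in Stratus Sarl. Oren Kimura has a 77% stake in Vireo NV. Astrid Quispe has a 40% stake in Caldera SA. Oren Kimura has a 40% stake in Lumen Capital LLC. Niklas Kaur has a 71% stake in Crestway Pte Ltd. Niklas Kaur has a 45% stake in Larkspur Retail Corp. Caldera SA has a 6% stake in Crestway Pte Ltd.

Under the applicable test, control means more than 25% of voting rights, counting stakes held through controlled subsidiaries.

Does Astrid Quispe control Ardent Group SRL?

Astrid holds 40% of Caldera, so Astrid controls Caldera.
In Ardent, Astrid's side holds only 8%, not > 25%.
So Astrid does not control Ardent.

No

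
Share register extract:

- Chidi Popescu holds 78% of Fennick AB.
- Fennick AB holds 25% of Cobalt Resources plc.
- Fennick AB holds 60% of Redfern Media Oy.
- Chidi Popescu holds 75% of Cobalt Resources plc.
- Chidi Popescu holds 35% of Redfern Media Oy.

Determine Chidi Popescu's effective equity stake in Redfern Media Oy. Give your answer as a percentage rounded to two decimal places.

Chidi reaches Redfern along 2 paths.
Direct stake: 35% = 35%.
Via Fennick: 78% × 60% = 46.8%.
Total: 35% + 46.8% = 81.8%.
Rounded: 81.80%.

81.80%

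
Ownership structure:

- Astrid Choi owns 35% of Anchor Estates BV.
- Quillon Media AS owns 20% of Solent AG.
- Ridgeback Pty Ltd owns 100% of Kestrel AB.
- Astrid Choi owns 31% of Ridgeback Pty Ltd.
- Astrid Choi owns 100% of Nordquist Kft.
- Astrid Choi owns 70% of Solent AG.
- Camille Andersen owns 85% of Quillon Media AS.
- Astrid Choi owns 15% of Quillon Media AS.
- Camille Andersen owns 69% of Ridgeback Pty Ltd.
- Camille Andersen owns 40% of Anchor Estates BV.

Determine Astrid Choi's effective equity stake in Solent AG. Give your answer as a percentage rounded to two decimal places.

73.00%

Astrid reaches Solent along 2 paths.
Via Quillon: 15% × 20% = 3%.
Direct stake: 70% = 70%.
Total: 3% + 70% = 73%.
Rounded: 73.00%.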